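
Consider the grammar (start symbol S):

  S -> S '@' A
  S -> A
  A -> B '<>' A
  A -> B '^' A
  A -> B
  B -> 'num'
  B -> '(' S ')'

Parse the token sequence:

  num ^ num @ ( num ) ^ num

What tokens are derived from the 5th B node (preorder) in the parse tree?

num

[S [S [A [B num] ^ [A [B num]]]] @ [A [B ( [S [A [B num]]] )] ^ [A [B num]]]]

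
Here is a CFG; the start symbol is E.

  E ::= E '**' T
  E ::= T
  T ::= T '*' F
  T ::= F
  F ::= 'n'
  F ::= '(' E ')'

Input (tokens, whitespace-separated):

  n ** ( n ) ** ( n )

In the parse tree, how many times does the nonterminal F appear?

5

[E [E [E [T [F n]]] ** [T [F ( [E [T [F n]]] )]]] ** [T [F ( [E [T [F n]]] )]]]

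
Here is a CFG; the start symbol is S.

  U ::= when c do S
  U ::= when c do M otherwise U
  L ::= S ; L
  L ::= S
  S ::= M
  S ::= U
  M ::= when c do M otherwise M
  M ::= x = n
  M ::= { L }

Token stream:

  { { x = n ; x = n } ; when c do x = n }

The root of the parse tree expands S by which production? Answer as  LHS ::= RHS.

S ::= M

[S [M { [L [S [M { [L [S [M x = n]] ; [L [S [M x = n]]]] }]] ; [L [S [U when c do [S [M x = n]]]]]] }]]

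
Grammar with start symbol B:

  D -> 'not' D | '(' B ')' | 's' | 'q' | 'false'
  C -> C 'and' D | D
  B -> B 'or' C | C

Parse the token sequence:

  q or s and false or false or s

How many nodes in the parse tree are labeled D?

[B [B [B [B [C [D q]]] or [C [C [D s]] and [D false]]] or [C [D false]]] or [C [D s]]]

5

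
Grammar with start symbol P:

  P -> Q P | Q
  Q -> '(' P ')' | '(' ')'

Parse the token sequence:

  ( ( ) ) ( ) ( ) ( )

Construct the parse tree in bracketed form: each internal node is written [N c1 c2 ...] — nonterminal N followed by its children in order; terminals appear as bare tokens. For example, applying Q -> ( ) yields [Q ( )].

P
Q P
( P ) P
( Q ) P
( ( ) ) P
( ( ) ) Q P
( ( ) ) ( ) P
( ( ) ) ( ) Q P
( ( ) ) ( ) ( ) P
( ( ) ) ( ) ( ) Q
( ( ) ) ( ) ( ) ( )

[P [Q ( [P [Q ( )]] )] [P [Q ( )] [P [Q ( )] [P [Q ( )]]]]]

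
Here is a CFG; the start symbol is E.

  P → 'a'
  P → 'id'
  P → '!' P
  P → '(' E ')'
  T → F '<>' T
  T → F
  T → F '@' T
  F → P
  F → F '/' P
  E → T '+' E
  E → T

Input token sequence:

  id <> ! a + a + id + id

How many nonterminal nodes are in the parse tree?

20

[E [T [F [P id]] <> [T [F [P ! [P a]]]]] + [E [T [F [P a]]] + [E [T [F [P id]]] + [E [T [F [P id]]]]]]]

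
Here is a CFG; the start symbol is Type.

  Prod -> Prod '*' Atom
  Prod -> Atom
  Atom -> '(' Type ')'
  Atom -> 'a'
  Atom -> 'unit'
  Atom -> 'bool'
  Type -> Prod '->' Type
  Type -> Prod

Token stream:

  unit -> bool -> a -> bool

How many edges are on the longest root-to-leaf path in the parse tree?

6

[Type [Prod [Atom unit]] -> [Type [Prod [Atom bool]] -> [Type [Prod [Atom a]] -> [Type [Prod [Atom bool]]]]]]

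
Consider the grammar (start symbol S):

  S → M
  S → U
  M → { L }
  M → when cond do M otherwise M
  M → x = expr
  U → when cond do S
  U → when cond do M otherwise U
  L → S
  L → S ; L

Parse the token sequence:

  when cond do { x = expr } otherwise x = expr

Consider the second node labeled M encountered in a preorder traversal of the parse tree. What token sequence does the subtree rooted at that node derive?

{ x = expr }

[S [M when cond do [M { [L [S [M x = expr]]] }] otherwise [M x = expr]]]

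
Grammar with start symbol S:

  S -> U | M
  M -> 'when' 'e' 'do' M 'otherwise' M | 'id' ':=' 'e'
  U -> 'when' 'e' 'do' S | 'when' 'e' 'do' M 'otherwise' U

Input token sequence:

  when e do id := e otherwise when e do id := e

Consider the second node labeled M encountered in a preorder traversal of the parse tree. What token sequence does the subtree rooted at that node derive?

[S [U when e do [M id := e] otherwise [U when e do [S [M id := e]]]]]

id := e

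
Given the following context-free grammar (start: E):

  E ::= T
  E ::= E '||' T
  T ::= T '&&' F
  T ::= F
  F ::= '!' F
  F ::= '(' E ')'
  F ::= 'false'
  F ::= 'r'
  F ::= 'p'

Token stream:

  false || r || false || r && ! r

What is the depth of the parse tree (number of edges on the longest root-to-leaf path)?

6

[E [E [E [E [T [F false]]] || [T [F r]]] || [T [F false]]] || [T [T [F r]] && [F ! [F r]]]]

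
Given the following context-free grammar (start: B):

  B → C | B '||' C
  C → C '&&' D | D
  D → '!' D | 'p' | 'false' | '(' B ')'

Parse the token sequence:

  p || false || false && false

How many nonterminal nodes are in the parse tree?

11

[B [B [B [C [D p]]] || [C [D false]]] || [C [C [D false]] && [D false]]]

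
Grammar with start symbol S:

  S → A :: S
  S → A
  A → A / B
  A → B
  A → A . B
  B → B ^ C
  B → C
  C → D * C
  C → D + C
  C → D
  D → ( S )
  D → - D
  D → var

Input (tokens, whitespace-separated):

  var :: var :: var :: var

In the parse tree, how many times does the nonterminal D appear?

4

[S [A [B [C [D var]]]] :: [S [A [B [C [D var]]]] :: [S [A [B [C [D var]]]] :: [S [A [B [C [D var]]]]]]]]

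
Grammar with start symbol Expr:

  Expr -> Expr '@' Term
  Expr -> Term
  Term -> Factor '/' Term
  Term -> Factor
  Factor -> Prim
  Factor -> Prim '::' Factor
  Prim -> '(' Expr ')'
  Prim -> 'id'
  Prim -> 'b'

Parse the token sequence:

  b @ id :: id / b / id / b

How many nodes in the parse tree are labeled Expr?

2

[Expr [Expr [Term [Factor [Prim b]]]] @ [Term [Factor [Prim id] :: [Factor [Prim id]]] / [Term [Factor [Prim b]] / [Term [Factor [Prim id]] / [Term [Factor [Prim b]]]]]]]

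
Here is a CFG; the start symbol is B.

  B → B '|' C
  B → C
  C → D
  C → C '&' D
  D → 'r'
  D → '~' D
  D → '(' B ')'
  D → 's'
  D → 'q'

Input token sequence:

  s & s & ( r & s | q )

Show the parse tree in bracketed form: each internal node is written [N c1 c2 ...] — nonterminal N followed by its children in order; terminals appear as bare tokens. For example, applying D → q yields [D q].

[B [C [C [C [D s]] & [D s]] & [D ( [B [B [C [C [D r]] & [D s]]] | [C [D q]]] )]]]

B
C
C & D
C & D & D
D & D & D
s & D & D
s & s & D
s & s & ( B )
s & s & ( B | C )
s & s & ( C | C )
s & s & ( C & D | C )
s & s & ( D & D | C )
s & s & ( r & D | C )
s & s & ( r & s | C )
s & s & ( r & s | D )
s & s & ( r & s | q )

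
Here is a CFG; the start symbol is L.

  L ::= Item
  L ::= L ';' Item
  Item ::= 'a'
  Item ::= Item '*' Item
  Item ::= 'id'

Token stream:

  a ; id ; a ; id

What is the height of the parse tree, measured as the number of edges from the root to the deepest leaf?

5

[L [L [L [L [Item a]] ; [Item id]] ; [Item a]] ; [Item id]]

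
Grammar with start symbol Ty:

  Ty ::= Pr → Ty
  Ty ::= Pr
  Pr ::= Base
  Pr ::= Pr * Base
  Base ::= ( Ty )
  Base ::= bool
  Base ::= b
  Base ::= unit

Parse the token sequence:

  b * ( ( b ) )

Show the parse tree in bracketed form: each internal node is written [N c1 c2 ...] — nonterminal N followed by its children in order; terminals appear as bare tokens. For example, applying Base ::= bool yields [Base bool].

[Ty [Pr [Pr [Base b]] * [Base ( [Ty [Pr [Base ( [Ty [Pr [Base b]]] )]]] )]]]

Ty
Pr
Pr * Base
Base * Base
b * Base
b * ( Ty )
b * ( Pr )
b * ( Base )
b * ( ( Ty ) )
b * ( ( Pr ) )
b * ( ( Base ) )
b * ( ( b ) )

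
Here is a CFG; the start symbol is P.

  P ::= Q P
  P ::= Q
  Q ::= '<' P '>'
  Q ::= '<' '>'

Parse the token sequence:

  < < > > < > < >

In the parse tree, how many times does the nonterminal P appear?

[P [Q < [P [Q < >]] >] [P [Q < >] [P [Q < >]]]]

4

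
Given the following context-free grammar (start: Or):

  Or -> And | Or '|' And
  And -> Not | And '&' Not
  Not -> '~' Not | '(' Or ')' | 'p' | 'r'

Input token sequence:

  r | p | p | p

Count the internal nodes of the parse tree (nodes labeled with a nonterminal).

[Or [Or [Or [Or [And [Not r]]] | [And [Not p]]] | [And [Not p]]] | [And [Not p]]]

12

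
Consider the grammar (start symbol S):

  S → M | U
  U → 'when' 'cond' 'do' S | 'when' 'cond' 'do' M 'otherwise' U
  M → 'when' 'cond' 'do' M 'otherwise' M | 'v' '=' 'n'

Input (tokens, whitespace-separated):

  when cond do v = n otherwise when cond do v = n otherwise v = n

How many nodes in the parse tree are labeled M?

5

[S [M when cond do [M v = n] otherwise [M when cond do [M v = n] otherwise [M v = n]]]]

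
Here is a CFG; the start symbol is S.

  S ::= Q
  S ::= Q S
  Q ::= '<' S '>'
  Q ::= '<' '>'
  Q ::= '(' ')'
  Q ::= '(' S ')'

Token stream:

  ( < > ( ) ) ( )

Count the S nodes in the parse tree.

[S [Q ( [S [Q < >] [S [Q ( )]]] )] [S [Q ( )]]]

4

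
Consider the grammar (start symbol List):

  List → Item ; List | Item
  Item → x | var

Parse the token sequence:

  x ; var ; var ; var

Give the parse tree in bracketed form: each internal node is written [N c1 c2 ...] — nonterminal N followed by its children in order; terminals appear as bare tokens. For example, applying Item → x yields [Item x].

List
Item ; List
x ; List
x ; Item ; List
x ; var ; List
x ; var ; Item ; List
x ; var ; var ; List
x ; var ; var ; Item
x ; var ; var ; var

[List [Item x] ; [List [Item var] ; [List [Item var] ; [List [Item var]]]]]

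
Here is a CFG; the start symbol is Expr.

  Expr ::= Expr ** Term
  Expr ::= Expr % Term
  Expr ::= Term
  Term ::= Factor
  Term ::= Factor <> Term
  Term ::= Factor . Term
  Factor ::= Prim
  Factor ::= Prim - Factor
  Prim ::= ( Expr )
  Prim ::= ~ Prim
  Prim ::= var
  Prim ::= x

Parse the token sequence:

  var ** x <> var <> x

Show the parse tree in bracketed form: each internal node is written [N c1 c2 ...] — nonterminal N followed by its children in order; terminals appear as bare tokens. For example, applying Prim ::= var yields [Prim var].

Expr
Expr ** Term
Term ** Term
Factor ** Term
Prim ** Term
var ** Term
var ** Factor <> Term
var ** Prim <> Term
var ** x <> Term
var ** x <> Factor <> Term
var ** x <> Prim <> Term
var ** x <> var <> Term
var ** x <> var <> Factor
var ** x <> var <> Prim
var ** x <> var <> x

[Expr [Expr [Term [Factor [Prim var]]]] ** [Term [Factor [Prim x]] <> [Term [Factor [Prim var]] <> [Term [Factor [Prim x]]]]]]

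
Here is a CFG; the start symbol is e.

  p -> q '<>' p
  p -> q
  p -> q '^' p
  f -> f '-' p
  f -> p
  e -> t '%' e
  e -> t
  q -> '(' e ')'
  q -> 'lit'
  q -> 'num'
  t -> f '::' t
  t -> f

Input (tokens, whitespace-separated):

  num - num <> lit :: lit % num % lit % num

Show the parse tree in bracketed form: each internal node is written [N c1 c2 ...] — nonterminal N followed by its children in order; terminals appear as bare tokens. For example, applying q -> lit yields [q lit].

[e [t [f [f [p [q num]]] - [p [q num] <> [p [q lit]]]] :: [t [f [p [q lit]]]]] % [e [t [f [p [q num]]]] % [e [t [f [p [q lit]]]] % [e [t [f [p [q num]]]]]]]]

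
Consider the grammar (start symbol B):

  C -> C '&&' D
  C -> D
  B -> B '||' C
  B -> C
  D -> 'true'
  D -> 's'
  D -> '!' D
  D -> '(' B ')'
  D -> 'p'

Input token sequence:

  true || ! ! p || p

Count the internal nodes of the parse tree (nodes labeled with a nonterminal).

11

[B [B [B [C [D true]]] || [C [D ! [D ! [D p]]]]] || [C [D p]]]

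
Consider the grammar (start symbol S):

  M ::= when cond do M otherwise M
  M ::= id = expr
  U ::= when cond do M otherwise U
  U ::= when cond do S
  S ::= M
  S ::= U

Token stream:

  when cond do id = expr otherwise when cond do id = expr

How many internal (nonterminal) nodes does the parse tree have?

6

[S [U when cond do [M id = expr] otherwise [U when cond do [S [M id = expr]]]]]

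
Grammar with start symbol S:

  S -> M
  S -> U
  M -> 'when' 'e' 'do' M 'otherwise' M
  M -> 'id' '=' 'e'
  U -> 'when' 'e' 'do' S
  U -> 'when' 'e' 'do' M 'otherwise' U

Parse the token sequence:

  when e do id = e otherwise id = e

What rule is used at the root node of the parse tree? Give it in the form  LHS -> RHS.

[S [M when e do [M id = e] otherwise [M id = e]]]

S -> M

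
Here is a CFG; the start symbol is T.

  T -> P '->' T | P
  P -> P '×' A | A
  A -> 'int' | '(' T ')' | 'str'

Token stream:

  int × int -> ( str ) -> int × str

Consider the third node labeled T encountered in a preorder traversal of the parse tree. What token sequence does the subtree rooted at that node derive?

str

[T [P [P [A int]] × [A int]] -> [T [P [A ( [T [P [A str]]] )]] -> [T [P [P [A int]] × [A str]]]]]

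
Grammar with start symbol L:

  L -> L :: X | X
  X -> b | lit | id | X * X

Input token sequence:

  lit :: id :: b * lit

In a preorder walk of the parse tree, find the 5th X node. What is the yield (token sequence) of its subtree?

[L [L [L [X lit]] :: [X id]] :: [X [X b] * [X lit]]]

lit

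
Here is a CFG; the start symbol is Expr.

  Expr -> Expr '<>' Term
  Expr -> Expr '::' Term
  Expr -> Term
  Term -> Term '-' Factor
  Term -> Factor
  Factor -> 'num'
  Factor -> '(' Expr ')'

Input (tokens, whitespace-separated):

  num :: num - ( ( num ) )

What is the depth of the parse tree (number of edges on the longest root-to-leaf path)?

[Expr [Expr [Term [Factor num]]] :: [Term [Term [Factor num]] - [Factor ( [Expr [Term [Factor ( [Expr [Term [Factor num]]] )]]] )]]]

9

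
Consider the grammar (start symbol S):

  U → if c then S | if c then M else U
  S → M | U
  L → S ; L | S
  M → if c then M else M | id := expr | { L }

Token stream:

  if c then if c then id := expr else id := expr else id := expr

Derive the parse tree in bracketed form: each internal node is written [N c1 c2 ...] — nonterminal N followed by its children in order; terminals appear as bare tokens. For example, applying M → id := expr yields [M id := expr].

[S [M if c then [M if c then [M id := expr] else [M id := expr]] else [M id := expr]]]

S
M
if c then M else M
if c then if c then M else M else M
if c then if c then id := expr else M else M
if c then if c then id := expr else id := expr else M
if c then if c then id := expr else id := expr else id := expr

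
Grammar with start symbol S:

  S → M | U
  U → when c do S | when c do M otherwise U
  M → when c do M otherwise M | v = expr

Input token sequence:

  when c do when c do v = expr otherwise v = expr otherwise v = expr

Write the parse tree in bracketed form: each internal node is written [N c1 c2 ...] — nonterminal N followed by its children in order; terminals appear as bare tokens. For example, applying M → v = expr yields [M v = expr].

[S [M when c do [M when c do [M v = expr] otherwise [M v = expr]] otherwise [M v = expr]]]

S
M
when c do M otherwise M
when c do when c do M otherwise M otherwise M
when c do when c do v = expr otherwise M otherwise M
when c do when c do v = expr otherwise v = expr otherwise M
when c do when c do v = expr otherwise v = expr otherwise v = expr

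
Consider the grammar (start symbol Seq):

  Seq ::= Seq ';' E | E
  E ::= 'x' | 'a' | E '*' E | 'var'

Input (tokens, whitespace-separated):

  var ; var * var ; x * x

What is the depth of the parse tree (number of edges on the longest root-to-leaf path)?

[Seq [Seq [Seq [E var]] ; [E [E var] * [E var]]] ; [E [E x] * [E x]]]

4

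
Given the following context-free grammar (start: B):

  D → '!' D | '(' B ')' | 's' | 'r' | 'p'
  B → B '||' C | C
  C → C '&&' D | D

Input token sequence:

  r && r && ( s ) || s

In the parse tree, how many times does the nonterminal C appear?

[B [B [C [C [C [D r]] && [D r]] && [D ( [B [C [D s]]] )]]] || [C [D s]]]

5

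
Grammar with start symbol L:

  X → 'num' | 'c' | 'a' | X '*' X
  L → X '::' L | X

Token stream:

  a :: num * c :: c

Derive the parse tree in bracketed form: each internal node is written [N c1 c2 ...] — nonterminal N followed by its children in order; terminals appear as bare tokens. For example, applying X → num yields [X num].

[L [X a] :: [L [X [X num] * [X c]] :: [L [X c]]]]

L
X :: L
a :: L
a :: X :: L
a :: X * X :: L
a :: num * X :: L
a :: num * c :: L
a :: num * c :: X
a :: num * c :: c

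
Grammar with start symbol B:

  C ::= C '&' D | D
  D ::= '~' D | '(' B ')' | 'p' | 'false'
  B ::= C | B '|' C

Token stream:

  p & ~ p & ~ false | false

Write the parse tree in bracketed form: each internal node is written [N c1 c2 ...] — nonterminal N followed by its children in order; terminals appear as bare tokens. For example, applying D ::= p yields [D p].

B
B | C
C | C
C & D | C
C & D & D | C
D & D & D | C
p & D & D | C
p & ~ D & D | C
p & ~ p & D | C
p & ~ p & ~ D | C
p & ~ p & ~ false | C
p & ~ p & ~ false | D
p & ~ p & ~ false | false

[B [B [C [C [C [D p]] & [D ~ [D p]]] & [D ~ [D false]]]] | [C [D false]]]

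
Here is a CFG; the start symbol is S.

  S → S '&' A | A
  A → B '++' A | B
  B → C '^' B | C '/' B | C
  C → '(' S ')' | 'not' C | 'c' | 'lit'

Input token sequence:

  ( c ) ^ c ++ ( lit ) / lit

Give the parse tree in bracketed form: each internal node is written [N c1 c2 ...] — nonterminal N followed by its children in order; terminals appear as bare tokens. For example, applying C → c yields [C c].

[S [A [B [C ( [S [A [B [C c]]]] )] ^ [B [C c]]] ++ [A [B [C ( [S [A [B [C lit]]]] )] / [B [C lit]]]]]]

S
A
B ++ A
C ^ B ++ A
( S ) ^ B ++ A
( A ) ^ B ++ A
( B ) ^ B ++ A
( C ) ^ B ++ A
( c ) ^ B ++ A
( c ) ^ C ++ A
( c ) ^ c ++ A
( c ) ^ c ++ B
( c ) ^ c ++ C / B
( c ) ^ c ++ ( S ) / B
( c ) ^ c ++ ( A ) / B
( c ) ^ c ++ ( B ) / B
( c ) ^ c ++ ( C ) / B
( c ) ^ c ++ ( lit ) / B
( c ) ^ c ++ ( lit ) / C
( c ) ^ c ++ ( lit ) / lit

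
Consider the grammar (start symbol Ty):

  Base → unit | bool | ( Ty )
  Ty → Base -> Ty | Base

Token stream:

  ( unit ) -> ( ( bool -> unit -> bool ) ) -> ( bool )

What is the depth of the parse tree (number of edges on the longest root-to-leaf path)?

[Ty [Base ( [Ty [Base unit]] )] -> [Ty [Base ( [Ty [Base ( [Ty [Base bool] -> [Ty [Base unit] -> [Ty [Base bool]]]] )]] )] -> [Ty [Base ( [Ty [Base bool]] )]]]]

9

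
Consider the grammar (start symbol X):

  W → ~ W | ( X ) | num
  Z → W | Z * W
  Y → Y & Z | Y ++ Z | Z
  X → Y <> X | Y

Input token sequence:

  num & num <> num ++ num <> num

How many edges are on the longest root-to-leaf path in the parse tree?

6

[X [Y [Y [Z [W num]]] & [Z [W num]]] <> [X [Y [Y [Z [W num]]] ++ [Z [W num]]] <> [X [Y [Z [W num]]]]]]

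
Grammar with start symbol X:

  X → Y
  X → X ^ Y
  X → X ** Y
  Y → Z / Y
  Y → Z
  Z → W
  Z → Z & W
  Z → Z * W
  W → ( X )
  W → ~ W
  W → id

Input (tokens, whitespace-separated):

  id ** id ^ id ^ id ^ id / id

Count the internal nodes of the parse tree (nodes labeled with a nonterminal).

23

[X [X [X [X [X [Y [Z [W id]]]] ** [Y [Z [W id]]]] ^ [Y [Z [W id]]]] ^ [Y [Z [W id]]]] ^ [Y [Z [W id]] / [Y [Z [W id]]]]]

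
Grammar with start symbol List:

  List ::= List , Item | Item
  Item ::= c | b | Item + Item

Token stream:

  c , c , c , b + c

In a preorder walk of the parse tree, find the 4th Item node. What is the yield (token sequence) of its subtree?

[List [List [List [List [Item c]] , [Item c]] , [Item c]] , [Item [Item b] + [Item c]]]

b + c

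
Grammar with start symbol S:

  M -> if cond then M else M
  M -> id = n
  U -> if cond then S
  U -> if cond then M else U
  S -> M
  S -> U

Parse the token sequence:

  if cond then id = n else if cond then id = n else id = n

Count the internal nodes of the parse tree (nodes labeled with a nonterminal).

[S [M if cond then [M id = n] else [M if cond then [M id = n] else [M id = n]]]]

6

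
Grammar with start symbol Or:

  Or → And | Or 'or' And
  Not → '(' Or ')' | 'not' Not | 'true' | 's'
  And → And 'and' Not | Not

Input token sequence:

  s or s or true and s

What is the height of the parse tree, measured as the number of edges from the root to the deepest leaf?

[Or [Or [Or [And [Not s]]] or [And [Not s]]] or [And [And [Not true]] and [Not s]]]

5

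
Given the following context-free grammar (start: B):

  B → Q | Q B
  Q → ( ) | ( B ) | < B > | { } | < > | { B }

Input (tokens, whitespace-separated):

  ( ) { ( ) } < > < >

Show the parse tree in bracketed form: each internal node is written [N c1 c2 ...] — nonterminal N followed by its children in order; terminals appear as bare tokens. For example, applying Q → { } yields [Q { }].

B
Q B
( ) B
( ) Q B
( ) { B } B
( ) { Q } B
( ) { ( ) } B
( ) { ( ) } Q B
( ) { ( ) } < > B
( ) { ( ) } < > Q
( ) { ( ) } < > < >

[B [Q ( )] [B [Q { [B [Q ( )]] }] [B [Q < >] [B [Q < >]]]]]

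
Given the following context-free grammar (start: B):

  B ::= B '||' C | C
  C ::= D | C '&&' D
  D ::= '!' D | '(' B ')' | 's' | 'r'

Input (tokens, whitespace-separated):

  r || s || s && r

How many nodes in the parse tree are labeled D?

4

[B [B [B [C [D r]]] || [C [D s]]] || [C [C [D s]] && [D r]]]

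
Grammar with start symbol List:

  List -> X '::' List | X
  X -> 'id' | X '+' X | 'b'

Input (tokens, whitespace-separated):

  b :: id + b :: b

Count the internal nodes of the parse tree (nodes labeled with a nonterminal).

[List [X b] :: [List [X [X id] + [X b]] :: [List [X b]]]]

8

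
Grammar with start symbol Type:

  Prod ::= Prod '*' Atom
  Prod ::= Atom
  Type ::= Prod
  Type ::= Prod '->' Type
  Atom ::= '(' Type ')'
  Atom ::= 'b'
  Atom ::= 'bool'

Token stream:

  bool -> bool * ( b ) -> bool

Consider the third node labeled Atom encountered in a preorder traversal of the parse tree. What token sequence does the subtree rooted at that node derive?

[Type [Prod [Atom bool]] -> [Type [Prod [Prod [Atom bool]] * [Atom ( [Type [Prod [Atom b]]] )]] -> [Type [Prod [Atom bool]]]]]

( b )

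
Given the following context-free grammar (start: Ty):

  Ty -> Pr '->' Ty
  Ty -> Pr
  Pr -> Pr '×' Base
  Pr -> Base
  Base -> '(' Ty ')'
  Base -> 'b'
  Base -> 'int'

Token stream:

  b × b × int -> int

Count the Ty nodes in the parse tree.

2

[Ty [Pr [Pr [Pr [Base b]] × [Base b]] × [Base int]] -> [Ty [Pr [Base int]]]]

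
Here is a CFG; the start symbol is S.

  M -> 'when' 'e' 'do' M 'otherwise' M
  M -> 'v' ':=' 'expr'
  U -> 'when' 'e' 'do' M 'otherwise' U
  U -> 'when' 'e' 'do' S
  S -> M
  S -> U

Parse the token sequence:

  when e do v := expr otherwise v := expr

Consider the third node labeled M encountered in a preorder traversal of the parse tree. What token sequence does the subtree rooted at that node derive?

v := expr

[S [M when e do [M v := expr] otherwise [M v := expr]]]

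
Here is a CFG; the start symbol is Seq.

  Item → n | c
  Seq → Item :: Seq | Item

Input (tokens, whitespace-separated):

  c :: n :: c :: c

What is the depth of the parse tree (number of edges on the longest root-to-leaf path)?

[Seq [Item c] :: [Seq [Item n] :: [Seq [Item c] :: [Seq [Item c]]]]]

5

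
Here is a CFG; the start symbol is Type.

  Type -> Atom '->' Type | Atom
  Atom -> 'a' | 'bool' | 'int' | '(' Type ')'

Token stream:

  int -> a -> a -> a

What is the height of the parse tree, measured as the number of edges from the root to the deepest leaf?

5

[Type [Atom int] -> [Type [Atom a] -> [Type [Atom a] -> [Type [Atom a]]]]]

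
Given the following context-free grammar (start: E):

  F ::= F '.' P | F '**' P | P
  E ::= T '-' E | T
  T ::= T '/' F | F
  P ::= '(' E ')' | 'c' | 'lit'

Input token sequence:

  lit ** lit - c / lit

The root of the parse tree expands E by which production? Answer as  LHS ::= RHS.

E ::= T '-' E

[E [T [F [F [P lit]] ** [P lit]]] - [E [T [T [F [P c]]] / [F [P lit]]]]]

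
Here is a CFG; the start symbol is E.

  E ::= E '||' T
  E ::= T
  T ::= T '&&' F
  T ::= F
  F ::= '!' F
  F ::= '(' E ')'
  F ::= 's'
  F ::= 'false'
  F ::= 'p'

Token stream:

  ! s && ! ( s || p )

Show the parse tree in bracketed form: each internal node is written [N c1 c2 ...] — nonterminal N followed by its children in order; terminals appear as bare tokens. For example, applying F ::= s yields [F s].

[E [T [T [F ! [F s]]] && [F ! [F ( [E [E [T [F s]]] || [T [F p]]] )]]]]

E
T
T && F
F && F
! F && F
! s && F
! s && ! F
! s && ! ( E )
! s && ! ( E || T )
! s && ! ( T || T )
! s && ! ( F || T )
! s && ! ( s || T )
! s && ! ( s || F )
! s && ! ( s || p )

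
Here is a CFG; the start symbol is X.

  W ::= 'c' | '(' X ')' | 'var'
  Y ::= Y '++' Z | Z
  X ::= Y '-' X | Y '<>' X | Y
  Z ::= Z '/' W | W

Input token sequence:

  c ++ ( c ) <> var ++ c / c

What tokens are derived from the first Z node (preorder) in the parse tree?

[X [Y [Y [Z [W c]]] ++ [Z [W ( [X [Y [Z [W c]]]] )]]] <> [X [Y [Y [Z [W var]]] ++ [Z [Z [W c]] / [W c]]]]]

c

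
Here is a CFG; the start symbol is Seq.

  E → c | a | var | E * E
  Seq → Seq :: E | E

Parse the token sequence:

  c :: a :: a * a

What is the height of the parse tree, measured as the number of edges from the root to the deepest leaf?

4

[Seq [Seq [Seq [E c]] :: [E a]] :: [E [E a] * [E a]]]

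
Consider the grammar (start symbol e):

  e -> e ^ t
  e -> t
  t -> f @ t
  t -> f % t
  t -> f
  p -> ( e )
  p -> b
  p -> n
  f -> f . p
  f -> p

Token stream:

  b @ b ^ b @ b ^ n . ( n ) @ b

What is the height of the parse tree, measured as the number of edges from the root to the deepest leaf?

[e [e [e [t [f [p b]] @ [t [f [p b]]]]] ^ [t [f [p b]] @ [t [f [p b]]]]] ^ [t [f [f [p n]] . [p ( [e [t [f [p n]]]] )]] @ [t [f [p b]]]]]

8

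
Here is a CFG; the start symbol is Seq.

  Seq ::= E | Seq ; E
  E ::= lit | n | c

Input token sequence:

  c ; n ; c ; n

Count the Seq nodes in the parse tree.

4

[Seq [Seq [Seq [Seq [E c]] ; [E n]] ; [E c]] ; [E n]]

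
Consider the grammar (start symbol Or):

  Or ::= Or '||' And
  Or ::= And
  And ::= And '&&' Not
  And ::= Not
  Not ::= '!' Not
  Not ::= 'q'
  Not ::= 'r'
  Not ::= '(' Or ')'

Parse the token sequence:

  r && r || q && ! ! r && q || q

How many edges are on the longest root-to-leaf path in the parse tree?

7

[Or [Or [Or [And [And [Not r]] && [Not r]]] || [And [And [And [Not q]] && [Not ! [Not ! [Not r]]]] && [Not q]]] || [And [Not q]]]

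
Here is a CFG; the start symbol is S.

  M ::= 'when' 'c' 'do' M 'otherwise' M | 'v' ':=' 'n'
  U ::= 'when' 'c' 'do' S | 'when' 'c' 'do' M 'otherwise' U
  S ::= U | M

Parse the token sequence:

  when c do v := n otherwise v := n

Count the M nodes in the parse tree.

3

[S [M when c do [M v := n] otherwise [M v := n]]]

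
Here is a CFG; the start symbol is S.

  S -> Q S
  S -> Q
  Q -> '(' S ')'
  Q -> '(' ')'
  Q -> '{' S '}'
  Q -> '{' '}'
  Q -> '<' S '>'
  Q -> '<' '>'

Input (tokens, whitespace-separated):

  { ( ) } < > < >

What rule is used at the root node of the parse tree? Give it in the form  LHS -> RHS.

[S [Q { [S [Q ( )]] }] [S [Q < >] [S [Q < >]]]]

S -> Q S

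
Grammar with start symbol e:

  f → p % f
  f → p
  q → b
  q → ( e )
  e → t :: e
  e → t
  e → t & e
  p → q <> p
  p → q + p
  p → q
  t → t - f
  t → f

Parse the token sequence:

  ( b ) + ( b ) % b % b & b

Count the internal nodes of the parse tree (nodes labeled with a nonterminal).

28

[e [t [f [p [q ( [e [t [f [p [q b]]]]] )] + [p [q ( [e [t [f [p [q b]]]]] )]]] % [f [p [q b]] % [f [p [q b]]]]]] & [e [t [f [p [q b]]]]]]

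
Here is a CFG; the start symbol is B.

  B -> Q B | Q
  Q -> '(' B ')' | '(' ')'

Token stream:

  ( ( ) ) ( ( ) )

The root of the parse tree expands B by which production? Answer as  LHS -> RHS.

B -> Q B

[B [Q ( [B [Q ( )]] )] [B [Q ( [B [Q ( )]] )]]]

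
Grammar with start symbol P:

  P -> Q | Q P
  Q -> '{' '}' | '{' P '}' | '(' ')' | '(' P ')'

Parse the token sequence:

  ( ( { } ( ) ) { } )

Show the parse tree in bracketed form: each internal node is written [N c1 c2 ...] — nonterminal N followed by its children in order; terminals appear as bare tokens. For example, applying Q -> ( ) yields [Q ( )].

P
Q
( P )
( Q P )
( ( P ) P )
( ( Q P ) P )
( ( { } P ) P )
( ( { } Q ) P )
( ( { } ( ) ) P )
( ( { } ( ) ) Q )
( ( { } ( ) ) { } )

[P [Q ( [P [Q ( [P [Q { }] [P [Q ( )]]] )] [P [Q { }]]] )]]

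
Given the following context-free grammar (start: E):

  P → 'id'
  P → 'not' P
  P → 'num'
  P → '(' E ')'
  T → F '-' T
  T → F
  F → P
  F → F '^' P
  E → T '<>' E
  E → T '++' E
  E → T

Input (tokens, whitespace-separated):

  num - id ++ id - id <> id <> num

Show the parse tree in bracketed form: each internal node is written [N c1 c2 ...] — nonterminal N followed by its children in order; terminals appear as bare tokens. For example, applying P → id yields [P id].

[E [T [F [P num]] - [T [F [P id]]]] ++ [E [T [F [P id]] - [T [F [P id]]]] <> [E [T [F [P id]]] <> [E [T [F [P num]]]]]]]

E
T ++ E
F - T ++ E
P - T ++ E
num - T ++ E
num - F ++ E
num - P ++ E
num - id ++ E
num - id ++ T <> E
num - id ++ F - T <> E
num - id ++ P - T <> E
num - id ++ id - T <> E
num - id ++ id - F <> E
num - id ++ id - P <> E
num - id ++ id - id <> E
num - id ++ id - id <> T <> E
num - id ++ id - id <> F <> E
num - id ++ id - id <> P <> E
num - id ++ id - id <> id <> E
num - id ++ id - id <> id <> T
num - id ++ id - id <> id <> F
num - id ++ id - id <> id <> P
num - id ++ id - id <> id <> num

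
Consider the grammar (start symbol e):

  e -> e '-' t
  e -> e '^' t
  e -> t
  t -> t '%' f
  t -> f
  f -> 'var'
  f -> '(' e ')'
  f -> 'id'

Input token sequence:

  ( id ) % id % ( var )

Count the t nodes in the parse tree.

5

[e [t [t [t [f ( [e [t [f id]]] )]] % [f id]] % [f ( [e [t [f var]]] )]]]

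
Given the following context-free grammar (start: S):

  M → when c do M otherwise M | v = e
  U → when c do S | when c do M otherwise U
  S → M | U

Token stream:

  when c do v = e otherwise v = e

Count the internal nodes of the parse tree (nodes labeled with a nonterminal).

4

[S [M when c do [M v = e] otherwise [M v = e]]]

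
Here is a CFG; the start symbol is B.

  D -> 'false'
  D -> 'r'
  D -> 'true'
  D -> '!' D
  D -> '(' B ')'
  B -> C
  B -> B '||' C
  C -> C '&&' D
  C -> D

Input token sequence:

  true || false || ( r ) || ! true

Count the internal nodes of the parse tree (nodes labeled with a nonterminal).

16

[B [B [B [B [C [D true]]] || [C [D false]]] || [C [D ( [B [C [D r]]] )]]] || [C [D ! [D true]]]]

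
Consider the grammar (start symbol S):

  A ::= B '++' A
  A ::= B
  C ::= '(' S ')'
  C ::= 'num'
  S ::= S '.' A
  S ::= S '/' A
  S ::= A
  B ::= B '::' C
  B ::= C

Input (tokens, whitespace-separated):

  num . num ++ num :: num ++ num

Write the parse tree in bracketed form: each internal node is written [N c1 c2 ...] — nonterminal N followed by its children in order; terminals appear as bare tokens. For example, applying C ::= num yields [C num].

[S [S [A [B [C num]]]] . [A [B [C num]] ++ [A [B [B [C num]] :: [C num]] ++ [A [B [C num]]]]]]

S
S . A
A . A
B . A
C . A
num . A
num . B ++ A
num . C ++ A
num . num ++ A
num . num ++ B ++ A
num . num ++ B :: C ++ A
num . num ++ C :: C ++ A
num . num ++ num :: C ++ A
num . num ++ num :: num ++ A
num . num ++ num :: num ++ B
num . num ++ num :: num ++ C
num . num ++ num :: num ++ num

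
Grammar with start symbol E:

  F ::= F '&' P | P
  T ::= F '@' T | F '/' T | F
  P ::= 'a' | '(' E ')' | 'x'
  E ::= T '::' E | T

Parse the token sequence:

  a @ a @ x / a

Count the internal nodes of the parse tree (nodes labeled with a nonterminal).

[E [T [F [P a]] @ [T [F [P a]] @ [T [F [P x]] / [T [F [P a]]]]]]]

13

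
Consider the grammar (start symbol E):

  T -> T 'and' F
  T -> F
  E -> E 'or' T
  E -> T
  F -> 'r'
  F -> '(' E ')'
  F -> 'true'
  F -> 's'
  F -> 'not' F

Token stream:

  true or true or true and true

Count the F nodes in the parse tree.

4

[E [E [E [T [F true]]] or [T [F true]]] or [T [T [F true]] and [F true]]]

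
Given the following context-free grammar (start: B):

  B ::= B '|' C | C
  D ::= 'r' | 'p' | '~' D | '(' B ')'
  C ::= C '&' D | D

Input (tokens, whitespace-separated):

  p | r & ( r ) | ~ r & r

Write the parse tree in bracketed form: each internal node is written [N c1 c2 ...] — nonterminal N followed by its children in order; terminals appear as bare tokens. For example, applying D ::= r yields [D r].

B
B | C
B | C | C
C | C | C
D | C | C
p | C | C
p | C & D | C
p | D & D | C
p | r & D | C
p | r & ( B ) | C
p | r & ( C ) | C
p | r & ( D ) | C
p | r & ( r ) | C
p | r & ( r ) | C & D
p | r & ( r ) | D & D
p | r & ( r ) | ~ D & D
p | r & ( r ) | ~ r & D
p | r & ( r ) | ~ r & r

[B [B [B [C [D p]]] | [C [C [D r]] & [D ( [B [C [D r]]] )]]] | [C [C [D ~ [D r]]] & [D r]]]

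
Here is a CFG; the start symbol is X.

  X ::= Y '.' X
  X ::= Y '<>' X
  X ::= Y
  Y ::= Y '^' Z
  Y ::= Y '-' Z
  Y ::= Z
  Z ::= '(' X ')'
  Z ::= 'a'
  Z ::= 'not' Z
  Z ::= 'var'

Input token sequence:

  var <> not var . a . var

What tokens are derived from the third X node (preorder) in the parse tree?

a . var

[X [Y [Z var]] <> [X [Y [Z not [Z var]]] . [X [Y [Z a]] . [X [Y [Z var]]]]]]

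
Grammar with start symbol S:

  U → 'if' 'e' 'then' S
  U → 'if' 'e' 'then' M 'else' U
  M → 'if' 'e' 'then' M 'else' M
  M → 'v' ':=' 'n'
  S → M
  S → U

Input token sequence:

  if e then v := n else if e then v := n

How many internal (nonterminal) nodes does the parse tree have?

6

[S [U if e then [M v := n] else [U if e then [S [M v := n]]]]]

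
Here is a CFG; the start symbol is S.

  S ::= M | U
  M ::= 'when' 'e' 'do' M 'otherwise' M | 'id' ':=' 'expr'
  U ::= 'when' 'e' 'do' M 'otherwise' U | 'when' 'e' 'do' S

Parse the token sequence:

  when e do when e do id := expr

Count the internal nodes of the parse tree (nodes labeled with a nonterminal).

[S [U when e do [S [U when e do [S [M id := expr]]]]]]

6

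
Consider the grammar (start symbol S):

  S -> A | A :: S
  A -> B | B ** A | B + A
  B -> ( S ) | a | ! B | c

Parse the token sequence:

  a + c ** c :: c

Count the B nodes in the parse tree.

[S [A [B a] + [A [B c] ** [A [B c]]]] :: [S [A [B c]]]]

4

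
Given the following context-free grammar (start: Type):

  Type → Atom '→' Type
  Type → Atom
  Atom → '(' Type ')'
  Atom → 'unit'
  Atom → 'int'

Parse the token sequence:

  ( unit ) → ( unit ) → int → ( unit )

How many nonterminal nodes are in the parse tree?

[Type [Atom ( [Type [Atom unit]] )] → [Type [Atom ( [Type [Atom unit]] )] → [Type [Atom int] → [Type [Atom ( [Type [Atom unit]] )]]]]]

14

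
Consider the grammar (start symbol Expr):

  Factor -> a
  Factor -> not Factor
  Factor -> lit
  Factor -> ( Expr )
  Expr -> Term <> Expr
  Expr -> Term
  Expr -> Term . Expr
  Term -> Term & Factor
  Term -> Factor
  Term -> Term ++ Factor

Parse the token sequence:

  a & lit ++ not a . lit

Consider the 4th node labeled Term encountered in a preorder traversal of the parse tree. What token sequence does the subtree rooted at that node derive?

lit

[Expr [Term [Term [Term [Factor a]] & [Factor lit]] ++ [Factor not [Factor a]]] . [Expr [Term [Factor lit]]]]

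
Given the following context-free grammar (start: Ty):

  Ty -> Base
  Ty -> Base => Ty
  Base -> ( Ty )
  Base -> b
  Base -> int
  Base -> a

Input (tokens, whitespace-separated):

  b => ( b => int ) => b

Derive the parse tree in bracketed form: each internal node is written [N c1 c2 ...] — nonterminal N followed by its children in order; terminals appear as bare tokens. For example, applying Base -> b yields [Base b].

Ty
Base => Ty
b => Ty
b => Base => Ty
b => ( Ty ) => Ty
b => ( Base => Ty ) => Ty
b => ( b => Ty ) => Ty
b => ( b => Base ) => Ty
b => ( b => int ) => Ty
b => ( b => int ) => Base
b => ( b => int ) => b

[Ty [Base b] => [Ty [Base ( [Ty [Base b] => [Ty [Base int]]] )] => [Ty [Base b]]]]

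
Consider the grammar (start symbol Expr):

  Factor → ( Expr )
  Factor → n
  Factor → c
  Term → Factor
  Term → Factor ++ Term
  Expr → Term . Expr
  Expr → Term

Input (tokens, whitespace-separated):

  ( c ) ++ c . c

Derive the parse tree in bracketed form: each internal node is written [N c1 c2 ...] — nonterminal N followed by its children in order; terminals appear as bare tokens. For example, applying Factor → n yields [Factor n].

[Expr [Term [Factor ( [Expr [Term [Factor c]]] )] ++ [Term [Factor c]]] . [Expr [Term [Factor c]]]]

Expr
Term . Expr
Factor ++ Term . Expr
( Expr ) ++ Term . Expr
( Term ) ++ Term . Expr
( Factor ) ++ Term . Expr
( c ) ++ Term . Expr
( c ) ++ Factor . Expr
( c ) ++ c . Expr
( c ) ++ c . Term
( c ) ++ c . Factor
( c ) ++ c . c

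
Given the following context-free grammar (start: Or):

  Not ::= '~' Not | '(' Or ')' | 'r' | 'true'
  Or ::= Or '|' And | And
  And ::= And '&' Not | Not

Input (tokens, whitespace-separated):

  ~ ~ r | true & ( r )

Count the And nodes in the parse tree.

[Or [Or [And [Not ~ [Not ~ [Not r]]]]] | [And [And [Not true]] & [Not ( [Or [And [Not r]]] )]]]

4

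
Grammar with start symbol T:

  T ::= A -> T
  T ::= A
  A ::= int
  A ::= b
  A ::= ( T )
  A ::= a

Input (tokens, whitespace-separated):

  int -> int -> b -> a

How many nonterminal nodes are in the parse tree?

[T [A int] -> [T [A int] -> [T [A b] -> [T [A a]]]]]

8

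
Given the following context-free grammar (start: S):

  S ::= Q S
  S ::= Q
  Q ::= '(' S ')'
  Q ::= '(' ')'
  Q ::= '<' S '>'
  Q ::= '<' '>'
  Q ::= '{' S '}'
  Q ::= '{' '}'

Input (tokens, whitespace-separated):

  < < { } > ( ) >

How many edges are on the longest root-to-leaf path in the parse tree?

[S [Q < [S [Q < [S [Q { }]] >] [S [Q ( )]]] >]]

6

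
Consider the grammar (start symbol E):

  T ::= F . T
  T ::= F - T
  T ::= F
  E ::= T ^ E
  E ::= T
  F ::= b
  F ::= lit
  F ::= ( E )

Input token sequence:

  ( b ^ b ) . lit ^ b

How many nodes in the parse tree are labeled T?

5

[E [T [F ( [E [T [F b]] ^ [E [T [F b]]]] )] . [T [F lit]]] ^ [E [T [F b]]]]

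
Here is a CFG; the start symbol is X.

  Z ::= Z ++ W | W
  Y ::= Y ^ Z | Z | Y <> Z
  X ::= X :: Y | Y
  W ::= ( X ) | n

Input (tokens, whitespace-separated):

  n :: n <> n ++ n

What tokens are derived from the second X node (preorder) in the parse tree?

[X [X [Y [Z [W n]]]] :: [Y [Y [Z [W n]]] <> [Z [Z [W n]] ++ [W n]]]]

n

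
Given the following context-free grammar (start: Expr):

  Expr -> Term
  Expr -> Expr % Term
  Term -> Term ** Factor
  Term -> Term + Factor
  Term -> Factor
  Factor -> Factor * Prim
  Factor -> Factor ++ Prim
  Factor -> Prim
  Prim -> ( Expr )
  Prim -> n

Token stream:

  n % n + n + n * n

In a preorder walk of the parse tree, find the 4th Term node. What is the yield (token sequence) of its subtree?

[Expr [Expr [Term [Factor [Prim n]]]] % [Term [Term [Term [Factor [Prim n]]] + [Factor [Prim n]]] + [Factor [Factor [Prim n]] * [Prim n]]]]

n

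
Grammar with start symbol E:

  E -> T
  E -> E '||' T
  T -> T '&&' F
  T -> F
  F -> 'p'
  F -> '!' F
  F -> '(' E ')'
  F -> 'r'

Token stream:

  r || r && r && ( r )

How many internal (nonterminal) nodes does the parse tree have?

[E [E [T [F r]]] || [T [T [T [F r]] && [F r]] && [F ( [E [T [F r]]] )]]]

13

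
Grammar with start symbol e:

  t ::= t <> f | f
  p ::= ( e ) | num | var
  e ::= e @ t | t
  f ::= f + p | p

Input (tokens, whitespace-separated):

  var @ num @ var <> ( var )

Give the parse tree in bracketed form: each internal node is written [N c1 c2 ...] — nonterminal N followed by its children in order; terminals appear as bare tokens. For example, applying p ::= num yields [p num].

[e [e [e [t [f [p var]]]] @ [t [f [p num]]]] @ [t [t [f [p var]]] <> [f [p ( [e [t [f [p var]]]] )]]]]

e
e @ t
e @ t @ t
t @ t @ t
f @ t @ t
p @ t @ t
var @ t @ t
var @ f @ t
var @ p @ t
var @ num @ t
var @ num @ t <> f
var @ num @ f <> f
var @ num @ p <> f
var @ num @ var <> f
var @ num @ var <> p
var @ num @ var <> ( e )
var @ num @ var <> ( t )
var @ num @ var <> ( f )
var @ num @ var <> ( p )
var @ num @ var <> ( var )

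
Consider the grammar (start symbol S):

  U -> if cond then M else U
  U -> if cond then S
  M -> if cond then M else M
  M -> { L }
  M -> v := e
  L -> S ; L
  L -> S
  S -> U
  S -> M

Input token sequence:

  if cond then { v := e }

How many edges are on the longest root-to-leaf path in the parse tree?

[S [U if cond then [S [M { [L [S [M v := e]]] }]]]]

7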